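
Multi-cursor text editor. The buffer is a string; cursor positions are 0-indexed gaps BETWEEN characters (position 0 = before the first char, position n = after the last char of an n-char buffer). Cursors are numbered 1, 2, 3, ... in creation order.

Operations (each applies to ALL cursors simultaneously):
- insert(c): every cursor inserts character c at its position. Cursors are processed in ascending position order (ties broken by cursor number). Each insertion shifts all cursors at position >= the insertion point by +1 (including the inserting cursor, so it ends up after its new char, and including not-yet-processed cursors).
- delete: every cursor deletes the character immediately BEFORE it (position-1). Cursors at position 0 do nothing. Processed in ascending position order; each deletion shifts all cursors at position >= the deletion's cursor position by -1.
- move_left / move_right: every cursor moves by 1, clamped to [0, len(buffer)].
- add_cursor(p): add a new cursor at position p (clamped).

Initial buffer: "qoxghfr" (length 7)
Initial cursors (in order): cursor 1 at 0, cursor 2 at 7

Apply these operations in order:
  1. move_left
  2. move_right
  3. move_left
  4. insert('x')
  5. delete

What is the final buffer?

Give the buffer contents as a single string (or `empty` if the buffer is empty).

Answer: qoxghfr

Derivation:
After op 1 (move_left): buffer="qoxghfr" (len 7), cursors c1@0 c2@6, authorship .......
After op 2 (move_right): buffer="qoxghfr" (len 7), cursors c1@1 c2@7, authorship .......
After op 3 (move_left): buffer="qoxghfr" (len 7), cursors c1@0 c2@6, authorship .......
After op 4 (insert('x')): buffer="xqoxghfxr" (len 9), cursors c1@1 c2@8, authorship 1......2.
After op 5 (delete): buffer="qoxghfr" (len 7), cursors c1@0 c2@6, authorship .......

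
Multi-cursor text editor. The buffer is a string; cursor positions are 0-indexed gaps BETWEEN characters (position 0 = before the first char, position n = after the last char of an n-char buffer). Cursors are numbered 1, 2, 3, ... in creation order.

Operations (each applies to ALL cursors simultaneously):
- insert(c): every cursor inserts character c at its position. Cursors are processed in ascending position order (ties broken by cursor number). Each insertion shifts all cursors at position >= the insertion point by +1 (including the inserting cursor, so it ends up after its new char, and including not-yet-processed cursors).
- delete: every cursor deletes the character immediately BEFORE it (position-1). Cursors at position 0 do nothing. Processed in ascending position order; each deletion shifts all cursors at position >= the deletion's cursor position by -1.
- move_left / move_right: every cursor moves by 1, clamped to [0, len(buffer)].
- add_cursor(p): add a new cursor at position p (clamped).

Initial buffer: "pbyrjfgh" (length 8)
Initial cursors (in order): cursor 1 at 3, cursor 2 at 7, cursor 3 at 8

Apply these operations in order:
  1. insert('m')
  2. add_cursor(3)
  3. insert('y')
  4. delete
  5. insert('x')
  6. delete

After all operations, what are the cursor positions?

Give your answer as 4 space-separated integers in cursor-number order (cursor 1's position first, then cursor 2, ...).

Answer: 4 9 11 3

Derivation:
After op 1 (insert('m')): buffer="pbymrjfgmhm" (len 11), cursors c1@4 c2@9 c3@11, authorship ...1....2.3
After op 2 (add_cursor(3)): buffer="pbymrjfgmhm" (len 11), cursors c4@3 c1@4 c2@9 c3@11, authorship ...1....2.3
After op 3 (insert('y')): buffer="pbyymyrjfgmyhmy" (len 15), cursors c4@4 c1@6 c2@12 c3@15, authorship ...411....22.33
After op 4 (delete): buffer="pbymrjfgmhm" (len 11), cursors c4@3 c1@4 c2@9 c3@11, authorship ...1....2.3
After op 5 (insert('x')): buffer="pbyxmxrjfgmxhmx" (len 15), cursors c4@4 c1@6 c2@12 c3@15, authorship ...411....22.33
After op 6 (delete): buffer="pbymrjfgmhm" (len 11), cursors c4@3 c1@4 c2@9 c3@11, authorship ...1....2.3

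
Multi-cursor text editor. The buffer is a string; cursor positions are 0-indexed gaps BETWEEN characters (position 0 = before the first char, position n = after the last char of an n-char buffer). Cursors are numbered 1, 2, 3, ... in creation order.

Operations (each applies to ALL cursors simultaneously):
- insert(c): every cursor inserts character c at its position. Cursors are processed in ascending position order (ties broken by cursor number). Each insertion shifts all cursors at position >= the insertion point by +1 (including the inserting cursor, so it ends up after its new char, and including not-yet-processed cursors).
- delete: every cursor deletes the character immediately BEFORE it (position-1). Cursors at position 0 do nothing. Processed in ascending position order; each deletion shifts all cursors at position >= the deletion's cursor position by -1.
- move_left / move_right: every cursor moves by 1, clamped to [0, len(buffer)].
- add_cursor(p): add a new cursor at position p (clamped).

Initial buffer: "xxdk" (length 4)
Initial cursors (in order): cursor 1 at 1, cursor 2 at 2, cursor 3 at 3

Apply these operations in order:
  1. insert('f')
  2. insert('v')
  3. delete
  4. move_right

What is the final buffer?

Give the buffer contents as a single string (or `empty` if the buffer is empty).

After op 1 (insert('f')): buffer="xfxfdfk" (len 7), cursors c1@2 c2@4 c3@6, authorship .1.2.3.
After op 2 (insert('v')): buffer="xfvxfvdfvk" (len 10), cursors c1@3 c2@6 c3@9, authorship .11.22.33.
After op 3 (delete): buffer="xfxfdfk" (len 7), cursors c1@2 c2@4 c3@6, authorship .1.2.3.
After op 4 (move_right): buffer="xfxfdfk" (len 7), cursors c1@3 c2@5 c3@7, authorship .1.2.3.

Answer: xfxfdfk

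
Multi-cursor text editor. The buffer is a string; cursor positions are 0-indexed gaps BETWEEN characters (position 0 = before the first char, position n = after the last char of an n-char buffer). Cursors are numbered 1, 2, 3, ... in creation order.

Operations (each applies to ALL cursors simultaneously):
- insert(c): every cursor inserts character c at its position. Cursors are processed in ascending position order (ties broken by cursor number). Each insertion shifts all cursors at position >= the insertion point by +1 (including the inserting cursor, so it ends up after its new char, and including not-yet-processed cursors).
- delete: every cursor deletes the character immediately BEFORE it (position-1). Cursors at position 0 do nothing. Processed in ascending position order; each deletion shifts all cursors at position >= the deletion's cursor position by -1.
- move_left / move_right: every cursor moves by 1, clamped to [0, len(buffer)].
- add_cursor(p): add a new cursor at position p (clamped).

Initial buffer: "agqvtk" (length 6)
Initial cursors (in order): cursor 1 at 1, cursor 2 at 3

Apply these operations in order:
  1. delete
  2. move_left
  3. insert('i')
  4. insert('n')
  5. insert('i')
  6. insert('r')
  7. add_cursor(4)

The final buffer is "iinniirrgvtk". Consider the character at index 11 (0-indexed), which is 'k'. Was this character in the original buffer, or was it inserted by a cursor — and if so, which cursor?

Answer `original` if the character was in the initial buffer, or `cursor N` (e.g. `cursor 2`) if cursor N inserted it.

Answer: original

Derivation:
After op 1 (delete): buffer="gvtk" (len 4), cursors c1@0 c2@1, authorship ....
After op 2 (move_left): buffer="gvtk" (len 4), cursors c1@0 c2@0, authorship ....
After op 3 (insert('i')): buffer="iigvtk" (len 6), cursors c1@2 c2@2, authorship 12....
After op 4 (insert('n')): buffer="iinngvtk" (len 8), cursors c1@4 c2@4, authorship 1212....
After op 5 (insert('i')): buffer="iinniigvtk" (len 10), cursors c1@6 c2@6, authorship 121212....
After op 6 (insert('r')): buffer="iinniirrgvtk" (len 12), cursors c1@8 c2@8, authorship 12121212....
After op 7 (add_cursor(4)): buffer="iinniirrgvtk" (len 12), cursors c3@4 c1@8 c2@8, authorship 12121212....
Authorship (.=original, N=cursor N): 1 2 1 2 1 2 1 2 . . . .
Index 11: author = original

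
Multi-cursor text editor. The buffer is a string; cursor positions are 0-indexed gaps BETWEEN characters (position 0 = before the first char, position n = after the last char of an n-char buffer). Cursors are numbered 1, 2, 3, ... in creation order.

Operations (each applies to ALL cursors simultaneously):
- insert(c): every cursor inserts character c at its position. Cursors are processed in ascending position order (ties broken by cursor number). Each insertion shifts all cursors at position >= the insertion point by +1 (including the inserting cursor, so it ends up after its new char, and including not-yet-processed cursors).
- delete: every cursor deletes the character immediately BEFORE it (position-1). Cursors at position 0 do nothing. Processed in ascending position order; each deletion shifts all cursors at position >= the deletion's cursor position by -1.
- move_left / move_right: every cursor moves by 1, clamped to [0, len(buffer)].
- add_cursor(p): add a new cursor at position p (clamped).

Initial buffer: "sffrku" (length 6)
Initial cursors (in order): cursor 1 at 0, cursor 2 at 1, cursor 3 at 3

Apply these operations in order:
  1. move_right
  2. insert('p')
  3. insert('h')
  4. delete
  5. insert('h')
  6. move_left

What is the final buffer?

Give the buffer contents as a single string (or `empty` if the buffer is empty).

Answer: sphfphfrphku

Derivation:
After op 1 (move_right): buffer="sffrku" (len 6), cursors c1@1 c2@2 c3@4, authorship ......
After op 2 (insert('p')): buffer="spfpfrpku" (len 9), cursors c1@2 c2@4 c3@7, authorship .1.2..3..
After op 3 (insert('h')): buffer="sphfphfrphku" (len 12), cursors c1@3 c2@6 c3@10, authorship .11.22..33..
After op 4 (delete): buffer="spfpfrpku" (len 9), cursors c1@2 c2@4 c3@7, authorship .1.2..3..
After op 5 (insert('h')): buffer="sphfphfrphku" (len 12), cursors c1@3 c2@6 c3@10, authorship .11.22..33..
After op 6 (move_left): buffer="sphfphfrphku" (len 12), cursors c1@2 c2@5 c3@9, authorship .11.22..33..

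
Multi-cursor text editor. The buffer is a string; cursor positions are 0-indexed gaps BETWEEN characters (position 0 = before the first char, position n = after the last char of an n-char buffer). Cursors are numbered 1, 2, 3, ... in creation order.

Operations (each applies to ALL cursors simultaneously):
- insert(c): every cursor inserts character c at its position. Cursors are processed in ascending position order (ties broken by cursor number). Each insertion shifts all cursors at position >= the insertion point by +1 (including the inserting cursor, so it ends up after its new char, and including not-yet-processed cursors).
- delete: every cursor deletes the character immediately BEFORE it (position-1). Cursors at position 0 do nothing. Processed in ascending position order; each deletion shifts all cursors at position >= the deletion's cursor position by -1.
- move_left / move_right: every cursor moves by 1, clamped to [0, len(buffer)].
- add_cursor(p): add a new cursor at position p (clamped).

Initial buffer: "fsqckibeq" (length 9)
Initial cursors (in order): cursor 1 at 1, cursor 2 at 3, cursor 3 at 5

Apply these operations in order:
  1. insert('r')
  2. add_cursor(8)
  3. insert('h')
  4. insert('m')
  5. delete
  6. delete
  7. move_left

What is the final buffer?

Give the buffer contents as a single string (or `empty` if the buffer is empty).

Answer: frsqrckribeq

Derivation:
After op 1 (insert('r')): buffer="frsqrckribeq" (len 12), cursors c1@2 c2@5 c3@8, authorship .1..2..3....
After op 2 (add_cursor(8)): buffer="frsqrckribeq" (len 12), cursors c1@2 c2@5 c3@8 c4@8, authorship .1..2..3....
After op 3 (insert('h')): buffer="frhsqrhckrhhibeq" (len 16), cursors c1@3 c2@7 c3@12 c4@12, authorship .11..22..334....
After op 4 (insert('m')): buffer="frhmsqrhmckrhhmmibeq" (len 20), cursors c1@4 c2@9 c3@16 c4@16, authorship .111..222..33434....
After op 5 (delete): buffer="frhsqrhckrhhibeq" (len 16), cursors c1@3 c2@7 c3@12 c4@12, authorship .11..22..334....
After op 6 (delete): buffer="frsqrckribeq" (len 12), cursors c1@2 c2@5 c3@8 c4@8, authorship .1..2..3....
After op 7 (move_left): buffer="frsqrckribeq" (len 12), cursors c1@1 c2@4 c3@7 c4@7, authorship .1..2..3....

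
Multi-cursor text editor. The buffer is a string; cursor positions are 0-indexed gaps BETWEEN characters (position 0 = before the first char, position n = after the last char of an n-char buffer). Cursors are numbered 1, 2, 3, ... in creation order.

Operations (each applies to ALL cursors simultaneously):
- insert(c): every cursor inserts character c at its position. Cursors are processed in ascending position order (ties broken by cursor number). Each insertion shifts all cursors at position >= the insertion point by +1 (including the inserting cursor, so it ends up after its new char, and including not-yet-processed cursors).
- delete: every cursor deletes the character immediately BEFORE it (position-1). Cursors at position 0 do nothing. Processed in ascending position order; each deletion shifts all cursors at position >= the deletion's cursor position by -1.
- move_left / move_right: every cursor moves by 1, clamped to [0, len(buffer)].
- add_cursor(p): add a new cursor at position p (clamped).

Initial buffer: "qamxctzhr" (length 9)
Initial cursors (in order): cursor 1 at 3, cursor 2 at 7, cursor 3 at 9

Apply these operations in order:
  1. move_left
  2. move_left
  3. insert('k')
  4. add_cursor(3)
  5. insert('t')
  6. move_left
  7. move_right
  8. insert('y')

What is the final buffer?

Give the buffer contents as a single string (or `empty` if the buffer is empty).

Answer: qktyatymxcktytzktyhr

Derivation:
After op 1 (move_left): buffer="qamxctzhr" (len 9), cursors c1@2 c2@6 c3@8, authorship .........
After op 2 (move_left): buffer="qamxctzhr" (len 9), cursors c1@1 c2@5 c3@7, authorship .........
After op 3 (insert('k')): buffer="qkamxcktzkhr" (len 12), cursors c1@2 c2@7 c3@10, authorship .1....2..3..
After op 4 (add_cursor(3)): buffer="qkamxcktzkhr" (len 12), cursors c1@2 c4@3 c2@7 c3@10, authorship .1....2..3..
After op 5 (insert('t')): buffer="qktatmxckttzkthr" (len 16), cursors c1@3 c4@5 c2@10 c3@14, authorship .11.4...22..33..
After op 6 (move_left): buffer="qktatmxckttzkthr" (len 16), cursors c1@2 c4@4 c2@9 c3@13, authorship .11.4...22..33..
After op 7 (move_right): buffer="qktatmxckttzkthr" (len 16), cursors c1@3 c4@5 c2@10 c3@14, authorship .11.4...22..33..
After op 8 (insert('y')): buffer="qktyatymxcktytzktyhr" (len 20), cursors c1@4 c4@7 c2@13 c3@18, authorship .111.44...222..333..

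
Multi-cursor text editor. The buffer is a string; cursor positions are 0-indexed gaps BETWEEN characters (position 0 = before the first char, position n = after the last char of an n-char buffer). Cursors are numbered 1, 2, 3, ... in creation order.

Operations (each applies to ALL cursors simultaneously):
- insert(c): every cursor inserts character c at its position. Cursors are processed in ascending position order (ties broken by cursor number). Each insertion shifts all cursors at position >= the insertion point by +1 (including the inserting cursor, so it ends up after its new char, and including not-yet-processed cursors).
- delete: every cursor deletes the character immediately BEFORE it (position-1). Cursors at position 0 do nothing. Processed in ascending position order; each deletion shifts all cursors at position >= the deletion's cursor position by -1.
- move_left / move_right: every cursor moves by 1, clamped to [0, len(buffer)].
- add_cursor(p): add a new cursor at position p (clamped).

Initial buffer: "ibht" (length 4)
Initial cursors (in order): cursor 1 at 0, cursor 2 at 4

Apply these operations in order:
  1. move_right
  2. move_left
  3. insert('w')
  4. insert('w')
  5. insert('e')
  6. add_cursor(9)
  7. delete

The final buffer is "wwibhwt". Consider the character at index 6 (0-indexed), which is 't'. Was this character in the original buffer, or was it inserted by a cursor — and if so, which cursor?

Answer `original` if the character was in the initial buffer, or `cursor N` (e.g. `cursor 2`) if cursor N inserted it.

Answer: original

Derivation:
After op 1 (move_right): buffer="ibht" (len 4), cursors c1@1 c2@4, authorship ....
After op 2 (move_left): buffer="ibht" (len 4), cursors c1@0 c2@3, authorship ....
After op 3 (insert('w')): buffer="wibhwt" (len 6), cursors c1@1 c2@5, authorship 1...2.
After op 4 (insert('w')): buffer="wwibhwwt" (len 8), cursors c1@2 c2@7, authorship 11...22.
After op 5 (insert('e')): buffer="wweibhwwet" (len 10), cursors c1@3 c2@9, authorship 111...222.
After op 6 (add_cursor(9)): buffer="wweibhwwet" (len 10), cursors c1@3 c2@9 c3@9, authorship 111...222.
After op 7 (delete): buffer="wwibhwt" (len 7), cursors c1@2 c2@6 c3@6, authorship 11...2.
Authorship (.=original, N=cursor N): 1 1 . . . 2 .
Index 6: author = original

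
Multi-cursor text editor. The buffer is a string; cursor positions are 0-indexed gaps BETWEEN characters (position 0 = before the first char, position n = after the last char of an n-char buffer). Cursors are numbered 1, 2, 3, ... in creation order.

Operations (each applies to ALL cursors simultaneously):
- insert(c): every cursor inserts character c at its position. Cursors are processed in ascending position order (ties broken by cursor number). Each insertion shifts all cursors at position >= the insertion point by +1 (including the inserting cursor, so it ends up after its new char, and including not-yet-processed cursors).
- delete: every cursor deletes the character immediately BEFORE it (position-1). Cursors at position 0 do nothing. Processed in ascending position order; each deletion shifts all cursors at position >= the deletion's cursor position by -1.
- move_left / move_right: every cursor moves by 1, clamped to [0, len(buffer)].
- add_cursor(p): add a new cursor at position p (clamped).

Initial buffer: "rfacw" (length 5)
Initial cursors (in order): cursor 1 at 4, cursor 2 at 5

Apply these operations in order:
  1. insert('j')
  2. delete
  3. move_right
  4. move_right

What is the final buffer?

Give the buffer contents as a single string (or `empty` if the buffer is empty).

Answer: rfacw

Derivation:
After op 1 (insert('j')): buffer="rfacjwj" (len 7), cursors c1@5 c2@7, authorship ....1.2
After op 2 (delete): buffer="rfacw" (len 5), cursors c1@4 c2@5, authorship .....
After op 3 (move_right): buffer="rfacw" (len 5), cursors c1@5 c2@5, authorship .....
After op 4 (move_right): buffer="rfacw" (len 5), cursors c1@5 c2@5, authorship .....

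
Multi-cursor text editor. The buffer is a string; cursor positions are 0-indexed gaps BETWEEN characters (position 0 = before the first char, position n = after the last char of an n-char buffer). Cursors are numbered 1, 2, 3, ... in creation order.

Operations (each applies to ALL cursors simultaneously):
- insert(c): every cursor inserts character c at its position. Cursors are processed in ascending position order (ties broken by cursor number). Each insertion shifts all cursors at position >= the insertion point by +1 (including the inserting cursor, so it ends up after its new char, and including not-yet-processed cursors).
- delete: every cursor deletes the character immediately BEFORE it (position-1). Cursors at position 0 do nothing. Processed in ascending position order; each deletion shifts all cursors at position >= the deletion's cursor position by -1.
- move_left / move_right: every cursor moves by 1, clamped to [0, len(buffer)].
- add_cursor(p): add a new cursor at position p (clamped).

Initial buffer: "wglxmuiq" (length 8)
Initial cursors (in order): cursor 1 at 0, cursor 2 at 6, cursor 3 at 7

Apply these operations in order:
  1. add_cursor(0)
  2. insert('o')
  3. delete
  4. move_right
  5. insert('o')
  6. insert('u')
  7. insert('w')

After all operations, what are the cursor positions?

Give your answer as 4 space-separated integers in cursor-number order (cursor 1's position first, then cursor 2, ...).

After op 1 (add_cursor(0)): buffer="wglxmuiq" (len 8), cursors c1@0 c4@0 c2@6 c3@7, authorship ........
After op 2 (insert('o')): buffer="oowglxmuoioq" (len 12), cursors c1@2 c4@2 c2@9 c3@11, authorship 14......2.3.
After op 3 (delete): buffer="wglxmuiq" (len 8), cursors c1@0 c4@0 c2@6 c3@7, authorship ........
After op 4 (move_right): buffer="wglxmuiq" (len 8), cursors c1@1 c4@1 c2@7 c3@8, authorship ........
After op 5 (insert('o')): buffer="wooglxmuioqo" (len 12), cursors c1@3 c4@3 c2@10 c3@12, authorship .14......2.3
After op 6 (insert('u')): buffer="woouuglxmuiouqou" (len 16), cursors c1@5 c4@5 c2@13 c3@16, authorship .1414......22.33
After op 7 (insert('w')): buffer="woouuwwglxmuiouwqouw" (len 20), cursors c1@7 c4@7 c2@16 c3@20, authorship .141414......222.333

Answer: 7 16 20 7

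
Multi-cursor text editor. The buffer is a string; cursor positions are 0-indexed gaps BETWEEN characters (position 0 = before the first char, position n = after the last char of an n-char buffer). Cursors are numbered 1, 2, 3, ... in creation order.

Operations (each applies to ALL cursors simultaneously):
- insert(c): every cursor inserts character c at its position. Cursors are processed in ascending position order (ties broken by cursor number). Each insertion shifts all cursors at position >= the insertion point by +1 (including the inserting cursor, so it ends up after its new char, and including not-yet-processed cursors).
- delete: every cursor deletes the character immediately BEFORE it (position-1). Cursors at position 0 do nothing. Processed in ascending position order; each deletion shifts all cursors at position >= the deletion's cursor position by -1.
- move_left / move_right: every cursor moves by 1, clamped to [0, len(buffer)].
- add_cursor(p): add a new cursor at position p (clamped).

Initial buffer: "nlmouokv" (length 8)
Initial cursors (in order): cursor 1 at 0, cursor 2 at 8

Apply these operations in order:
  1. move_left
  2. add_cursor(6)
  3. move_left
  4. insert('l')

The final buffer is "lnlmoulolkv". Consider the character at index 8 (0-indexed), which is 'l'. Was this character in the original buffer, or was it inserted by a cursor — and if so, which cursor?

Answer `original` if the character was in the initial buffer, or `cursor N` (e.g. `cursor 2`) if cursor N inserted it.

After op 1 (move_left): buffer="nlmouokv" (len 8), cursors c1@0 c2@7, authorship ........
After op 2 (add_cursor(6)): buffer="nlmouokv" (len 8), cursors c1@0 c3@6 c2@7, authorship ........
After op 3 (move_left): buffer="nlmouokv" (len 8), cursors c1@0 c3@5 c2@6, authorship ........
After op 4 (insert('l')): buffer="lnlmoulolkv" (len 11), cursors c1@1 c3@7 c2@9, authorship 1.....3.2..
Authorship (.=original, N=cursor N): 1 . . . . . 3 . 2 . .
Index 8: author = 2

Answer: cursor 2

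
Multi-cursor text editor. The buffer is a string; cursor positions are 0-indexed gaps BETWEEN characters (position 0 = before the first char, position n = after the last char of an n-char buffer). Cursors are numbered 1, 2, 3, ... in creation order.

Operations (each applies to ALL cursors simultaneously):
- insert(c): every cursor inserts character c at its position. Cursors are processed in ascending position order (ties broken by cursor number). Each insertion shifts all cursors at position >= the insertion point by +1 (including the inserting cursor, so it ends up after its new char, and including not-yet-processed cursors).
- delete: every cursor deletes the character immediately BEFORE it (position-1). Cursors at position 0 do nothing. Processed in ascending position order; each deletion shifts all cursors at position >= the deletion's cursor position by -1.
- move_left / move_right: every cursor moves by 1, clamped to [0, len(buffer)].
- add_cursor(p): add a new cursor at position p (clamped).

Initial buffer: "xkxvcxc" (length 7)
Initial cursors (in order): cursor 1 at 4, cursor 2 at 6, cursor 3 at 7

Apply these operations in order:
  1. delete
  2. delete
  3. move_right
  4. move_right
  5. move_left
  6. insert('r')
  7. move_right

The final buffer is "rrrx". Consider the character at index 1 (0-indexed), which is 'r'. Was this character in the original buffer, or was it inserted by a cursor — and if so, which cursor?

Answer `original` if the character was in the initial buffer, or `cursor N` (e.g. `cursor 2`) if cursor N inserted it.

Answer: cursor 2

Derivation:
After op 1 (delete): buffer="xkxc" (len 4), cursors c1@3 c2@4 c3@4, authorship ....
After op 2 (delete): buffer="x" (len 1), cursors c1@1 c2@1 c3@1, authorship .
After op 3 (move_right): buffer="x" (len 1), cursors c1@1 c2@1 c3@1, authorship .
After op 4 (move_right): buffer="x" (len 1), cursors c1@1 c2@1 c3@1, authorship .
After op 5 (move_left): buffer="x" (len 1), cursors c1@0 c2@0 c3@0, authorship .
After op 6 (insert('r')): buffer="rrrx" (len 4), cursors c1@3 c2@3 c3@3, authorship 123.
After op 7 (move_right): buffer="rrrx" (len 4), cursors c1@4 c2@4 c3@4, authorship 123.
Authorship (.=original, N=cursor N): 1 2 3 .
Index 1: author = 2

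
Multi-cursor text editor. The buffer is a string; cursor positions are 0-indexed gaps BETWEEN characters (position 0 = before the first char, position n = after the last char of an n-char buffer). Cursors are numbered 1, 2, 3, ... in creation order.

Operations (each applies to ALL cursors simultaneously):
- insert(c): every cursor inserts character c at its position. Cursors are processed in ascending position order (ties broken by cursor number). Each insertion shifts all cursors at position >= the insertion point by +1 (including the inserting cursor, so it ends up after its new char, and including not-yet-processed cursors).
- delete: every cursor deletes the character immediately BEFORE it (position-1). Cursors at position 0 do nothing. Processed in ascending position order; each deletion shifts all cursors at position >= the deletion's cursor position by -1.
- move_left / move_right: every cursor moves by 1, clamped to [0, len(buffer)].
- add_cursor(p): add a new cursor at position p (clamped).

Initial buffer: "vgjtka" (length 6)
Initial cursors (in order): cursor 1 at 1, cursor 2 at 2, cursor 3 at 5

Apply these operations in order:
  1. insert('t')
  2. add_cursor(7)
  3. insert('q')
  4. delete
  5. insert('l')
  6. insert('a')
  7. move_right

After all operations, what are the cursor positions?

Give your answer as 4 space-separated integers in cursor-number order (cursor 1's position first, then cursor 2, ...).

Answer: 5 9 17 14

Derivation:
After op 1 (insert('t')): buffer="vtgtjtkta" (len 9), cursors c1@2 c2@4 c3@8, authorship .1.2...3.
After op 2 (add_cursor(7)): buffer="vtgtjtkta" (len 9), cursors c1@2 c2@4 c4@7 c3@8, authorship .1.2...3.
After op 3 (insert('q')): buffer="vtqgtqjtkqtqa" (len 13), cursors c1@3 c2@6 c4@10 c3@12, authorship .11.22...433.
After op 4 (delete): buffer="vtgtjtkta" (len 9), cursors c1@2 c2@4 c4@7 c3@8, authorship .1.2...3.
After op 5 (insert('l')): buffer="vtlgtljtkltla" (len 13), cursors c1@3 c2@6 c4@10 c3@12, authorship .11.22...433.
After op 6 (insert('a')): buffer="vtlagtlajtklatlaa" (len 17), cursors c1@4 c2@8 c4@13 c3@16, authorship .111.222...44333.
After op 7 (move_right): buffer="vtlagtlajtklatlaa" (len 17), cursors c1@5 c2@9 c4@14 c3@17, authorship .111.222...44333.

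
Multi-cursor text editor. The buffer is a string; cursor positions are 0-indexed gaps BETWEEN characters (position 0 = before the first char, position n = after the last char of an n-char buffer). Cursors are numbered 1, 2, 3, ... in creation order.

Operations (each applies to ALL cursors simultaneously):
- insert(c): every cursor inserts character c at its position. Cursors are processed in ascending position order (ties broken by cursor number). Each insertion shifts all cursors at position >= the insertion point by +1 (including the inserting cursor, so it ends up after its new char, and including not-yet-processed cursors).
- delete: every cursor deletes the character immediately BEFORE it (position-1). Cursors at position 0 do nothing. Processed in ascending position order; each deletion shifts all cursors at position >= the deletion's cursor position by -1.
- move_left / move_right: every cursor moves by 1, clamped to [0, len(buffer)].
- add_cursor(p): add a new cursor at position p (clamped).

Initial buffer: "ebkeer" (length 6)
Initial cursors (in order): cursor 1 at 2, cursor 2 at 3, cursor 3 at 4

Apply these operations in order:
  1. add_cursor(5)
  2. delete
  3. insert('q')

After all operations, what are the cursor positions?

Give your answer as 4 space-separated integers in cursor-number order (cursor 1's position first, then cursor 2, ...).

Answer: 5 5 5 5

Derivation:
After op 1 (add_cursor(5)): buffer="ebkeer" (len 6), cursors c1@2 c2@3 c3@4 c4@5, authorship ......
After op 2 (delete): buffer="er" (len 2), cursors c1@1 c2@1 c3@1 c4@1, authorship ..
After op 3 (insert('q')): buffer="eqqqqr" (len 6), cursors c1@5 c2@5 c3@5 c4@5, authorship .1234.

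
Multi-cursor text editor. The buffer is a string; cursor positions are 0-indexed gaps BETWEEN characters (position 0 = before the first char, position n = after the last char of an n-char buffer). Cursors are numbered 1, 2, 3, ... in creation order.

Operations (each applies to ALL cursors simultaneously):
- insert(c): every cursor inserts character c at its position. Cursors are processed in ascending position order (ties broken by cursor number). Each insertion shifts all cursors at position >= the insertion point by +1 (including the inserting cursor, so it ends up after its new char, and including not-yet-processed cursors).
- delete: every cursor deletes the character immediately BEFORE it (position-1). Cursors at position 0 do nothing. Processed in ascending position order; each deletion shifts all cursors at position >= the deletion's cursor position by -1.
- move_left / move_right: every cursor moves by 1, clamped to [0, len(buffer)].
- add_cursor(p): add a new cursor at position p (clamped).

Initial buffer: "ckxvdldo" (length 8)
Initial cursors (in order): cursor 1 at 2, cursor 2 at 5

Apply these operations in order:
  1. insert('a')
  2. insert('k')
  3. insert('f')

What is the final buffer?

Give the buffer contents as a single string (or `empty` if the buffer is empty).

Answer: ckakfxvdakfldo

Derivation:
After op 1 (insert('a')): buffer="ckaxvdaldo" (len 10), cursors c1@3 c2@7, authorship ..1...2...
After op 2 (insert('k')): buffer="ckakxvdakldo" (len 12), cursors c1@4 c2@9, authorship ..11...22...
After op 3 (insert('f')): buffer="ckakfxvdakfldo" (len 14), cursors c1@5 c2@11, authorship ..111...222...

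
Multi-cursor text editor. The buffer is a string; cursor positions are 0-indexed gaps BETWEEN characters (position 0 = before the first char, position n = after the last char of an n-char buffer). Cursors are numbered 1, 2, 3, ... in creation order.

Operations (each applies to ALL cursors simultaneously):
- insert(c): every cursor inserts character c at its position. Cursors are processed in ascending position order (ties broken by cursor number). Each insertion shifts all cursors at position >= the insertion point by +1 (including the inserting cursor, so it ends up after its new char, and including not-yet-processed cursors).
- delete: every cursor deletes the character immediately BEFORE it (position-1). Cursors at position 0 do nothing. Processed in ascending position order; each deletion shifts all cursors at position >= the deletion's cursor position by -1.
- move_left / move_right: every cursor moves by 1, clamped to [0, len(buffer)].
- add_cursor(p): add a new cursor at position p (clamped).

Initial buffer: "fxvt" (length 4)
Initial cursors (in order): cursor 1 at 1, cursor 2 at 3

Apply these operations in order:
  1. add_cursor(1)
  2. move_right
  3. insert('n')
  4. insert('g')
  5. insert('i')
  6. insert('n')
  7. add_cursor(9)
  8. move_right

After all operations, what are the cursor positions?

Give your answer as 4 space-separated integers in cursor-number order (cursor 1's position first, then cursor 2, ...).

After op 1 (add_cursor(1)): buffer="fxvt" (len 4), cursors c1@1 c3@1 c2@3, authorship ....
After op 2 (move_right): buffer="fxvt" (len 4), cursors c1@2 c3@2 c2@4, authorship ....
After op 3 (insert('n')): buffer="fxnnvtn" (len 7), cursors c1@4 c3@4 c2@7, authorship ..13..2
After op 4 (insert('g')): buffer="fxnnggvtng" (len 10), cursors c1@6 c3@6 c2@10, authorship ..1313..22
After op 5 (insert('i')): buffer="fxnnggiivtngi" (len 13), cursors c1@8 c3@8 c2@13, authorship ..131313..222
After op 6 (insert('n')): buffer="fxnnggiinnvtngin" (len 16), cursors c1@10 c3@10 c2@16, authorship ..13131313..2222
After op 7 (add_cursor(9)): buffer="fxnnggiinnvtngin" (len 16), cursors c4@9 c1@10 c3@10 c2@16, authorship ..13131313..2222
After op 8 (move_right): buffer="fxnnggiinnvtngin" (len 16), cursors c4@10 c1@11 c3@11 c2@16, authorship ..13131313..2222

Answer: 11 16 11 10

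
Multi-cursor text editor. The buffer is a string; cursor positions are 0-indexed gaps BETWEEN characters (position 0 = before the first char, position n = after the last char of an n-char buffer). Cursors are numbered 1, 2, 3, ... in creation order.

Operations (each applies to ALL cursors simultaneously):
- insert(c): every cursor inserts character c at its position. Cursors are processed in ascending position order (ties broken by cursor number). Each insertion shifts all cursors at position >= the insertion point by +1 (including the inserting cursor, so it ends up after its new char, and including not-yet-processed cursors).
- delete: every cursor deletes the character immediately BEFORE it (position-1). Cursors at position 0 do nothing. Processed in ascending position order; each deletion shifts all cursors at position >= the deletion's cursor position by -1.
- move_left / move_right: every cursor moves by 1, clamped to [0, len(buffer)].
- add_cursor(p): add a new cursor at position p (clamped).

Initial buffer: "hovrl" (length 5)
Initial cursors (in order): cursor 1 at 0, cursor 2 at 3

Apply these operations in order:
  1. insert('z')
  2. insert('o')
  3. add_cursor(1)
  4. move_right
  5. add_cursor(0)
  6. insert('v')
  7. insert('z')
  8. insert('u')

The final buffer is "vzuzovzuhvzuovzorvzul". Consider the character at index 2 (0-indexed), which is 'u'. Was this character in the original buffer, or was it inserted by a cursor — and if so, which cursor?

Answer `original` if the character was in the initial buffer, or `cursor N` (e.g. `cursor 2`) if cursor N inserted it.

Answer: cursor 4

Derivation:
After op 1 (insert('z')): buffer="zhovzrl" (len 7), cursors c1@1 c2@5, authorship 1...2..
After op 2 (insert('o')): buffer="zohovzorl" (len 9), cursors c1@2 c2@7, authorship 11...22..
After op 3 (add_cursor(1)): buffer="zohovzorl" (len 9), cursors c3@1 c1@2 c2@7, authorship 11...22..
After op 4 (move_right): buffer="zohovzorl" (len 9), cursors c3@2 c1@3 c2@8, authorship 11...22..
After op 5 (add_cursor(0)): buffer="zohovzorl" (len 9), cursors c4@0 c3@2 c1@3 c2@8, authorship 11...22..
After op 6 (insert('v')): buffer="vzovhvovzorvl" (len 13), cursors c4@1 c3@4 c1@6 c2@12, authorship 4113.1..22.2.
After op 7 (insert('z')): buffer="vzzovzhvzovzorvzl" (len 17), cursors c4@2 c3@6 c1@9 c2@16, authorship 441133.11..22.22.
After op 8 (insert('u')): buffer="vzuzovzuhvzuovzorvzul" (len 21), cursors c4@3 c3@8 c1@12 c2@20, authorship 44411333.111..22.222.
Authorship (.=original, N=cursor N): 4 4 4 1 1 3 3 3 . 1 1 1 . . 2 2 . 2 2 2 .
Index 2: author = 4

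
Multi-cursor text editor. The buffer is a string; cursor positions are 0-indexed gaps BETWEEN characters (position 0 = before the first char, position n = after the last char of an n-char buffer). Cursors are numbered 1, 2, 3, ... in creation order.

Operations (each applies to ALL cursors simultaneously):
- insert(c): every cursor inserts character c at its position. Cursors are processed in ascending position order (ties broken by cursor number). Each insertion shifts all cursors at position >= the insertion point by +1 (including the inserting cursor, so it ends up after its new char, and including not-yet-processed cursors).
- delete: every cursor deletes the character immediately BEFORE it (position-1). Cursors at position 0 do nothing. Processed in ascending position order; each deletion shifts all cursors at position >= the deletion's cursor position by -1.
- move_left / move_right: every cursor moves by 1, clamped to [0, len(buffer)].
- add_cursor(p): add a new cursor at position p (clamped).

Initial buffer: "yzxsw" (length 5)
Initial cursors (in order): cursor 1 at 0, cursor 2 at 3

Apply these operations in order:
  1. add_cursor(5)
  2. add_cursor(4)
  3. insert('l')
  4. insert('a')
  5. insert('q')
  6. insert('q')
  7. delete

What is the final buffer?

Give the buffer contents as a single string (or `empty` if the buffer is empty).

Answer: laqyzxlaqslaqwlaq

Derivation:
After op 1 (add_cursor(5)): buffer="yzxsw" (len 5), cursors c1@0 c2@3 c3@5, authorship .....
After op 2 (add_cursor(4)): buffer="yzxsw" (len 5), cursors c1@0 c2@3 c4@4 c3@5, authorship .....
After op 3 (insert('l')): buffer="lyzxlslwl" (len 9), cursors c1@1 c2@5 c4@7 c3@9, authorship 1...2.4.3
After op 4 (insert('a')): buffer="layzxlaslawla" (len 13), cursors c1@2 c2@7 c4@10 c3@13, authorship 11...22.44.33
After op 5 (insert('q')): buffer="laqyzxlaqslaqwlaq" (len 17), cursors c1@3 c2@9 c4@13 c3@17, authorship 111...222.444.333
After op 6 (insert('q')): buffer="laqqyzxlaqqslaqqwlaqq" (len 21), cursors c1@4 c2@11 c4@16 c3@21, authorship 1111...2222.4444.3333
After op 7 (delete): buffer="laqyzxlaqslaqwlaq" (len 17), cursors c1@3 c2@9 c4@13 c3@17, authorship 111...222.444.333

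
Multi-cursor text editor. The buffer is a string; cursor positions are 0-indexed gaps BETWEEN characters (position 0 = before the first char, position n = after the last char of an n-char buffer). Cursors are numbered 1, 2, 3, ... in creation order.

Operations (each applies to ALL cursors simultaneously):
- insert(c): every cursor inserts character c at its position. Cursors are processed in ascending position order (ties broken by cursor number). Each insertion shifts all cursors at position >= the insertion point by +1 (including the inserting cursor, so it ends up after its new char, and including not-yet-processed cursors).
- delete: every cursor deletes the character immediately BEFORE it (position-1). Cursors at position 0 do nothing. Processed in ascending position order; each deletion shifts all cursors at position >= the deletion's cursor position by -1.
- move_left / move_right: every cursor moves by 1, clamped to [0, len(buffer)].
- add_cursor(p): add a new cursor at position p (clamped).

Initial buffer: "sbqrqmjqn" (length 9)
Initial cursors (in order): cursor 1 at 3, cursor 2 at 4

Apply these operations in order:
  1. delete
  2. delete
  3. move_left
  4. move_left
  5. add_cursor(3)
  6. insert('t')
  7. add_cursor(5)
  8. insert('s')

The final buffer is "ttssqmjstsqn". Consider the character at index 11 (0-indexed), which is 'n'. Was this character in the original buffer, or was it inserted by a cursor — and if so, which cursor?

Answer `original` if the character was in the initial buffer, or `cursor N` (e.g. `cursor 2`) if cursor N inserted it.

Answer: original

Derivation:
After op 1 (delete): buffer="sbqmjqn" (len 7), cursors c1@2 c2@2, authorship .......
After op 2 (delete): buffer="qmjqn" (len 5), cursors c1@0 c2@0, authorship .....
After op 3 (move_left): buffer="qmjqn" (len 5), cursors c1@0 c2@0, authorship .....
After op 4 (move_left): buffer="qmjqn" (len 5), cursors c1@0 c2@0, authorship .....
After op 5 (add_cursor(3)): buffer="qmjqn" (len 5), cursors c1@0 c2@0 c3@3, authorship .....
After op 6 (insert('t')): buffer="ttqmjtqn" (len 8), cursors c1@2 c2@2 c3@6, authorship 12...3..
After op 7 (add_cursor(5)): buffer="ttqmjtqn" (len 8), cursors c1@2 c2@2 c4@5 c3@6, authorship 12...3..
After op 8 (insert('s')): buffer="ttssqmjstsqn" (len 12), cursors c1@4 c2@4 c4@8 c3@10, authorship 1212...433..
Authorship (.=original, N=cursor N): 1 2 1 2 . . . 4 3 3 . .
Index 11: author = original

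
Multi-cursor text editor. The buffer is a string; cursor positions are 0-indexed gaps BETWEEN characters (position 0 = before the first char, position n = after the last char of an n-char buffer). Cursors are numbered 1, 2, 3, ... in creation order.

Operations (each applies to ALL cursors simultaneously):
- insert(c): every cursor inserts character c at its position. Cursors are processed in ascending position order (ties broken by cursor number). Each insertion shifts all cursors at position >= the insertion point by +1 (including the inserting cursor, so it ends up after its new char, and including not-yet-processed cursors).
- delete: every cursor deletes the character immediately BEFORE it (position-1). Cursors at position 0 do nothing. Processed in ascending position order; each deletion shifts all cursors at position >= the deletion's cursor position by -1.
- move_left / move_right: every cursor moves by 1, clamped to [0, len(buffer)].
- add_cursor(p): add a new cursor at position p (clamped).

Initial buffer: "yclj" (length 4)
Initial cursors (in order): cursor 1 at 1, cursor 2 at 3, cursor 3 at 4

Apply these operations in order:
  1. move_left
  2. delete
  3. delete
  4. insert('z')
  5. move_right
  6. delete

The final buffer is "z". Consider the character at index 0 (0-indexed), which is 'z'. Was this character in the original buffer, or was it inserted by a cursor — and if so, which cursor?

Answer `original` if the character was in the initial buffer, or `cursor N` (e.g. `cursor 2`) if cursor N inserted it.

After op 1 (move_left): buffer="yclj" (len 4), cursors c1@0 c2@2 c3@3, authorship ....
After op 2 (delete): buffer="yj" (len 2), cursors c1@0 c2@1 c3@1, authorship ..
After op 3 (delete): buffer="j" (len 1), cursors c1@0 c2@0 c3@0, authorship .
After op 4 (insert('z')): buffer="zzzj" (len 4), cursors c1@3 c2@3 c3@3, authorship 123.
After op 5 (move_right): buffer="zzzj" (len 4), cursors c1@4 c2@4 c3@4, authorship 123.
After op 6 (delete): buffer="z" (len 1), cursors c1@1 c2@1 c3@1, authorship 1
Authorship (.=original, N=cursor N): 1
Index 0: author = 1

Answer: cursor 1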